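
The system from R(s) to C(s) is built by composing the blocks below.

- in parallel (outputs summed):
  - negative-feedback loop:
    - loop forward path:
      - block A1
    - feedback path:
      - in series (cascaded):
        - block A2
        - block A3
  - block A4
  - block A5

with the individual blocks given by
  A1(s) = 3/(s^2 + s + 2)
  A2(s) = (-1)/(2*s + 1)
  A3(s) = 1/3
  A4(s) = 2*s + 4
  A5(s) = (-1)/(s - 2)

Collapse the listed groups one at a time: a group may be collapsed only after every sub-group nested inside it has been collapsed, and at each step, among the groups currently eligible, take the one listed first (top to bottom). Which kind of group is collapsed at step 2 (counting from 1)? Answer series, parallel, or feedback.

Reducing step by step:

(1) cascade A2, A3
(2) close the feedback loop around A1, (A2*A3)
(3) sum the parallel branches [A1/(1+A1*(A2*A3))], A4, A5
Step 2 collapses a feedback group.

Answer: feedback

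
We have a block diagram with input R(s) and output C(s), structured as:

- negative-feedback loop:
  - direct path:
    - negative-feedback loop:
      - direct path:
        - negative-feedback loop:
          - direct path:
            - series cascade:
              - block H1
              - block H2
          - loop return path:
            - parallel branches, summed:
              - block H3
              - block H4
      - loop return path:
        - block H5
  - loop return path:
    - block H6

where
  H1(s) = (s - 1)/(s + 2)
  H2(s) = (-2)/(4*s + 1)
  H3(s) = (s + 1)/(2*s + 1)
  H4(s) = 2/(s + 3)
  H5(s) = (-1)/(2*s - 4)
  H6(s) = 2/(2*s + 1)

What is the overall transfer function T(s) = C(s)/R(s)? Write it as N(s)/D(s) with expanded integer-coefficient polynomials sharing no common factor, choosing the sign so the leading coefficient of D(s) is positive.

First reduce the diagram to T(s).

Step 1 - combine H1, H2 in series gives (2 - 2*s)/(4*s^2 + 9*s + 2)
Step 2 - add H3, H4 (parallel) gives (s^2 + 8*s + 5)/(2*s^2 + 7*s + 3)
Step 3 - feedback reduction of (H1*H2), (H3+H4) gives (-4*s^3 - 10*s^2 + 8*s + 6)/(8*s^4 + 44*s^3 + 65*s^2 + 47*s + 16)
Step 4 - close the feedback loop around [(H1*H2)/(1+(H1*H2)*(H3+H4))], H5 gives (-4*s^4 - 2*s^3 + 28*s^2 - 10*s - 12)/(8*s^5 + 28*s^4 - 21*s^3 - 78*s^2 - 82*s - 35)
Step 5 - close the feedback loop around [[(H1*H2)/(1+(H1*H2)*(H3+H4))]/(1+[(H1*H2)/(1+(H1*H2)*(H3+H4))]*H5)], H6, which is the overall transfer function T(s) = C(s)/R(s) in lowest terms

Answer: (-4*s^4 - 2*s^3 + 28*s^2 - 10*s - 12)/(8*s^5 + 28*s^4 - 25*s^3 - 78*s^2 - 54*s - 59)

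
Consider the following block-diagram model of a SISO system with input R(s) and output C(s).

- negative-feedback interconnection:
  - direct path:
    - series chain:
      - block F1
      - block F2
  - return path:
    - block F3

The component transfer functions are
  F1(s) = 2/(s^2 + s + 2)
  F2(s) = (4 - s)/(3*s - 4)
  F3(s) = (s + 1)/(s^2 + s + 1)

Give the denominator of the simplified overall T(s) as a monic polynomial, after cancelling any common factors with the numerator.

The answer is s^5 + 2*s^4/3 + 4*s^3/3 - 3*s^2.

Reasoning:
(1) multiply F1, F2 (series) = (8 - 2*s)/(3*s^3 - s^2 + 2*s - 8)
(2) reduce the feedback loop with forward (F1*F2) and return F3 = (-2*s^3 + 6*s^2 + 6*s + 8)/(3*s^5 + 2*s^4 + 4*s^3 - 9*s^2)
No further cancellation is possible in the step-2 result, so that is T(s). Its denominator becomes monic after dividing by the leading coefficient 3.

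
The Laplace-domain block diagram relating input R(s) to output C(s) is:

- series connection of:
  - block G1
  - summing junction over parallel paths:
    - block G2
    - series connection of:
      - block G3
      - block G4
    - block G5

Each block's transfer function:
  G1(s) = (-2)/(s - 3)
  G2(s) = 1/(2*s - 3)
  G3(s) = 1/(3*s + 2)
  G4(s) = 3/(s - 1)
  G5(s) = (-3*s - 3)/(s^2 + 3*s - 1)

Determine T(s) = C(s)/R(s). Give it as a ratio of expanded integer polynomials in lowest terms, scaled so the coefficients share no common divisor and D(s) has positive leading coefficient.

(1) multiply G3, G4 (series): 3/(3*s^2 - s - 2)
(2) combine G2, (G3*G4), G5 in parallel: (-15*s^4 + 29*s^3 + 37*s^2 - 53*s - 7)/(6*s^5 + 7*s^4 - 40*s^3 + 14*s^2 + 19*s - 6)
(3) reduce the series chain G1, (G2+(G3*G4)+G5): this yields T(s), and no further normalization is needed

Final answer: (30*s^4 - 58*s^3 - 74*s^2 + 106*s + 14)/(6*s^6 - 11*s^5 - 61*s^4 + 134*s^3 - 23*s^2 - 63*s + 18)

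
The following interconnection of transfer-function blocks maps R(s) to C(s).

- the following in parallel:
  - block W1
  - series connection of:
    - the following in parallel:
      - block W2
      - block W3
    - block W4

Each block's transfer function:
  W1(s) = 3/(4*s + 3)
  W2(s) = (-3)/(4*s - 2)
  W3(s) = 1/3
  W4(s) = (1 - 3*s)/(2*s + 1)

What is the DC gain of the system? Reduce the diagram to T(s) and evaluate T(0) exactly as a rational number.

(1) parallel reduction of W2, W3, giving (4*s - 11)/(12*s - 6)
(2) multiply (W2+W3), W4 (series), giving (-12*s^2 + 37*s - 11)/(24*s^2 - 6)
(3) reduce the parallel group W1, ((W2+W3)*W4), giving (-48*s^3 + 184*s^2 + 67*s - 51)/(96*s^3 + 72*s^2 - 24*s - 18)
Step 3 gives the overall T(s). Then T(0) = -51/(-18) = 17/6.

Therefore the answer is 17/6.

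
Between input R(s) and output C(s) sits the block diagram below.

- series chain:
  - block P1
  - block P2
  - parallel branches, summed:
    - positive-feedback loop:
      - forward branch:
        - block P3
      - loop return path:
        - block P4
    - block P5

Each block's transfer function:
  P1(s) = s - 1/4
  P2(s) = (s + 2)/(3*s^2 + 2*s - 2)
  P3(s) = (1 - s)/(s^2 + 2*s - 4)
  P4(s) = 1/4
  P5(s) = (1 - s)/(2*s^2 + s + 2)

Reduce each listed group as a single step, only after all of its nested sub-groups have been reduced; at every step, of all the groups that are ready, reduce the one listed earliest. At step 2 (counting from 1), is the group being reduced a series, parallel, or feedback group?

Step 1. feedback reduction of P3, P4
Step 2. combine [P3/(1-P3*P4)], P5 in parallel
Step 3. multiply P1, P2, ([P3/(1-P3*P4)]+P5) (series)
The group at step 2 is a parallel group.

Answer: parallel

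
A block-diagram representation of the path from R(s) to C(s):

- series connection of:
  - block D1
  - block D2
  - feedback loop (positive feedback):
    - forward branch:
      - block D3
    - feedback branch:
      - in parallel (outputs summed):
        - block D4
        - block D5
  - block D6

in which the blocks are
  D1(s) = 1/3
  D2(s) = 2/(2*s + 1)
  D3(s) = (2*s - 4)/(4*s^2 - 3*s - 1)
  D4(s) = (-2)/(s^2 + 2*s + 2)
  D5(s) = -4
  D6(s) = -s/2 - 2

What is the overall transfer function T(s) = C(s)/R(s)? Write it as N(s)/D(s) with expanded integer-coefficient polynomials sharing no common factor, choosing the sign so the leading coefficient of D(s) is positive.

Answer: (-2*s^4 - 8*s^3 + 4*s^2 + 24*s + 32)/(24*s^5 + 90*s^4 + 45*s^3 - 117*s^2 - 312*s - 126)

Working:
(1) add D4, D5 (parallel) gives (-4*s^2 - 8*s - 10)/(s^2 + 2*s + 2)
(2) feedback reduction of D3, (D4+D5) gives (2*s^3 - 4*s - 8)/(4*s^4 + 13*s^3 + s^2 - 20*s - 42)
(3) reduce the series chain D1, D2, [D3/(1-D3*(D4+D5))], D6 - this is the overall T(s), already in the required normalized form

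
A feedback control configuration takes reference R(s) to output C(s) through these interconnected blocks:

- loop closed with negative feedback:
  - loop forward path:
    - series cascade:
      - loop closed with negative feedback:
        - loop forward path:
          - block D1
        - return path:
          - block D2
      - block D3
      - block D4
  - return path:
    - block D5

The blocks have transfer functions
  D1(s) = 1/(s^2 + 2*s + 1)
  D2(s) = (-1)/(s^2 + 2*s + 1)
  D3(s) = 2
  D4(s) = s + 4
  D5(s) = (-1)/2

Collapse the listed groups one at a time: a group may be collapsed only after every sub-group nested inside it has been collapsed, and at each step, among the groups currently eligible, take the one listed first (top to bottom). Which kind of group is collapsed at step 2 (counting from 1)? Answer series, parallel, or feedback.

Reducing step by step:

1. reduce the feedback loop with forward D1 and return D2
2. cascade [D1/(1+D1*D2)], D3, D4
3. collapse the loop (([D1/(1+D1*D2)]*D3*D4) forward, D5 return)
At step 2 the group reduced is series.

Answer: series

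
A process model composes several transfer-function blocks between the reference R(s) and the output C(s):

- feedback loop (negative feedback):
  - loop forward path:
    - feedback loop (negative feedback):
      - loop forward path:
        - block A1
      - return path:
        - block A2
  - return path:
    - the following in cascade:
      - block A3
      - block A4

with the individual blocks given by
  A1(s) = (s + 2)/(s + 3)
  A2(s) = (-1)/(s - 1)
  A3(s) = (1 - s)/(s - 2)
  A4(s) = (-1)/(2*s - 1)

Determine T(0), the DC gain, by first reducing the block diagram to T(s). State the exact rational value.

Reducing step by step:

Step 1. collapse the loop (A1 forward, A2 return) -> (s^2 + s - 2)/(s^2 + s - 5)
Step 2. reduce the series chain A3, A4 -> (s - 1)/(2*s^2 - 5*s + 2)
Step 3. apply the feedback formula to [A1/(1+A1*A2)], (A3*A4) -> (2*s^4 - 3*s^3 - 7*s^2 + 12*s - 4)/(2*s^4 - 2*s^3 - 13*s^2 + 24*s - 8)
The step-3 result is T(s). Setting s = 0: T(0) = -4/(-8) = 1/2.

Answer: 1/2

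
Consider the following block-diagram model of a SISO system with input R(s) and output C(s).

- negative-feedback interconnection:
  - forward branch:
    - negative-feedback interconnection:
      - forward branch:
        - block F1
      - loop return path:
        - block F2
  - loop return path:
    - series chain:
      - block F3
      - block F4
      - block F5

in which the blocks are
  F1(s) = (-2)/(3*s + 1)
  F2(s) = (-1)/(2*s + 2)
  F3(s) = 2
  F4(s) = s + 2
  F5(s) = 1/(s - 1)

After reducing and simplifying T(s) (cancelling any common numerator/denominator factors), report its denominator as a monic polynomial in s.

The answer is s^3 - s^2 - 14*s/3 - 10/3.

Reasoning:
[1] apply the feedback formula to F1, F2 gives (-2*s - 2)/(3*s^2 + 4*s + 2)
[2] reduce the series chain F3, F4, F5 gives (2*s + 4)/(s - 1)
[3] collapse the loop ([F1/(1+F1*F2)] forward, (F3*F4*F5) return) gives (2 - 2*s^2)/(3*s^3 - 3*s^2 - 14*s - 10)
No further cancellation is possible in the step-3 result, so that is T(s). Its denominator becomes monic after dividing by the leading coefficient 3.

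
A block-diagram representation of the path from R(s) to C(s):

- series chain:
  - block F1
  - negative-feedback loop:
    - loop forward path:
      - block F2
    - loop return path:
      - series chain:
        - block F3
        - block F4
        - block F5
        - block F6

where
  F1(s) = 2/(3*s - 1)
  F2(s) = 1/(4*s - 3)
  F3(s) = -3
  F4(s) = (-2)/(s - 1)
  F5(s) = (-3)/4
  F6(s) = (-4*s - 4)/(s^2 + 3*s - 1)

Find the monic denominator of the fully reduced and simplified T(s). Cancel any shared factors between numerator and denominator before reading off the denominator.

Step 1: multiply F3, F4, F5, F6 (series) gives (18*s + 18)/(s^3 + 2*s^2 - 4*s + 1)
Step 2: feedback reduction of F2, (F3*F4*F5*F6) gives (s^3 + 2*s^2 - 4*s + 1)/(4*s^4 + 5*s^3 - 22*s^2 + 34*s + 15)
Step 3: multiply F1, [F2/(1+F2*(F3*F4*F5*F6))] (series) gives (2*s^3 + 4*s^2 - 8*s + 2)/(12*s^5 + 11*s^4 - 71*s^3 + 124*s^2 + 11*s - 15)
T(s) is the step-3 result (common factors already cancelled). Leading coefficient of the denominator: 12. Divide through by 12 for the monic polynomial.

Therefore the answer is s^5 + 11*s^4/12 - 71*s^3/12 + 31*s^2/3 + 11*s/12 - 5/4.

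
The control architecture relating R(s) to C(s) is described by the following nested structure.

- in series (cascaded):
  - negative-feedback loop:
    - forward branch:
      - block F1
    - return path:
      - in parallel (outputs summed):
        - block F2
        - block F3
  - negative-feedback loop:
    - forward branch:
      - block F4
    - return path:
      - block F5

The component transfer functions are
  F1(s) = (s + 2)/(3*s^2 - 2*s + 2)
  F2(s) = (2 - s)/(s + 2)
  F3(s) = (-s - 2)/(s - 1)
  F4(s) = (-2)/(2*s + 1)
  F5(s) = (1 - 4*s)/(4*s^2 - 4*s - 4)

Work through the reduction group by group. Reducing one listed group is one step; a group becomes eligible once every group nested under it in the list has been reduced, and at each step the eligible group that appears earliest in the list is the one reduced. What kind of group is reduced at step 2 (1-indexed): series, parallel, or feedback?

Step 1 - parallel reduction of F2, F3
Step 2 - feedback reduction of F1, (F2+F3)
Step 3 - close the feedback loop around F4, F5
Step 4 - multiply [F1/(1+F1*(F2+F3))], [F4/(1+F4*F5)] (series)
At step 2 the group reduced is feedback.

Therefore the answer is feedback.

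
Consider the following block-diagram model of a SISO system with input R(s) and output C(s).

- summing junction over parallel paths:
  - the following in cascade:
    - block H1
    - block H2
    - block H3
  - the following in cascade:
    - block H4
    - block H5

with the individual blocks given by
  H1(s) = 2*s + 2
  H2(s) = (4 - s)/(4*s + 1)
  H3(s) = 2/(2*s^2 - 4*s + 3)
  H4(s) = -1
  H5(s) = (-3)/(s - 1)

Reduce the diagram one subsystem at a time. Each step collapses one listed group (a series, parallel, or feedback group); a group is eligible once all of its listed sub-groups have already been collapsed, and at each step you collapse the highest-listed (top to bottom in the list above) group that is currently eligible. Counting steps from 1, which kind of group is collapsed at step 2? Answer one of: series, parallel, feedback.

Answer: series

Working:
Step 1 - combine H1, H2, H3 in series
Step 2 - combine H4, H5 in series
Step 3 - add (H1*H2*H3), (H4*H5) (parallel)
Step 2: series.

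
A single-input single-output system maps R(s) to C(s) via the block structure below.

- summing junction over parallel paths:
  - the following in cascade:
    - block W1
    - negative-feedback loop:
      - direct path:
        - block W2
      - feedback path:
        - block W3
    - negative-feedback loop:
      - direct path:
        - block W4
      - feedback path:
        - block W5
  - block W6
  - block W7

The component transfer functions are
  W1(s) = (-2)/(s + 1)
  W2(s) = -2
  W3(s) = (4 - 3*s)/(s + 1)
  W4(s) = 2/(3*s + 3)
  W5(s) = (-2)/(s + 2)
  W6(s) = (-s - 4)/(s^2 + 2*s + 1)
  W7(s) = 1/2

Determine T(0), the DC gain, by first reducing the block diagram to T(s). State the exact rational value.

Step 1. apply the feedback formula to W2, W3 = (-2*s - 2)/(7*s - 7)
Step 2. apply the feedback formula to W4, W5 = (2*s + 4)/(3*s^2 + 9*s + 2)
Step 3. multiply W1, [W2/(1+W2*W3)], [W4/(1+W4*W5)] (series) = (8*s + 16)/(21*s^3 + 42*s^2 - 49*s - 14)
Step 4. parallel reduction of (W1*[W2/(1+W2*W3)]*[W4/(1+W4*W5)]), W6, W7 = (21*s^5 + 42*s^4 - 180*s^3 - 244*s^2 + 423*s + 130)/(42*s^5 + 168*s^4 + 112*s^3 - 140*s^2 - 154*s - 28)
That last expression is T(s); at s = 0 only the constant terms survive, so T(0) = 130/(-28) = -65/14.

Answer: -65/14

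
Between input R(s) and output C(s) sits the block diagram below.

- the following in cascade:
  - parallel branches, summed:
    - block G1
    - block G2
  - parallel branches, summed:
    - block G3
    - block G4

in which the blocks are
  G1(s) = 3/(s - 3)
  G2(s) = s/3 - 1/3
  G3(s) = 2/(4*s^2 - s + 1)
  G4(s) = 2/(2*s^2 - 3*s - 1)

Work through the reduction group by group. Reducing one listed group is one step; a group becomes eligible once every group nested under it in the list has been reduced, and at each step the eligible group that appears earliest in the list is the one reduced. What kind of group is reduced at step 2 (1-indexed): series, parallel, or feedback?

(1) parallel reduction of G1, G2
(2) combine G3, G4 in parallel
(3) cascade (G1+G2), (G3+G4)
So the answer for step 2 is parallel.

Therefore the answer is parallel.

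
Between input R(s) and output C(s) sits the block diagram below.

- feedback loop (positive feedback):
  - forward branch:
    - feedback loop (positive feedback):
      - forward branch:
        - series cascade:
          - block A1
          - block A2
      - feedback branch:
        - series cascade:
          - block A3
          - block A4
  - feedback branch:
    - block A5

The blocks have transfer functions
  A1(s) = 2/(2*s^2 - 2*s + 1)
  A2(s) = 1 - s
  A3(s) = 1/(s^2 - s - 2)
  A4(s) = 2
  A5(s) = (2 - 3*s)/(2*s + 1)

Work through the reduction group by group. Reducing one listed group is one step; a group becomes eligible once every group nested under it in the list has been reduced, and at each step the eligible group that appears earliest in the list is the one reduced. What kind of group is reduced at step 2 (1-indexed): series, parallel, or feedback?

Reducing step by step:

Step 1: reduce the series chain A1, A2
Step 2: cascade A3, A4
Step 3: close the feedback loop around (A1*A2), (A3*A4)
Step 4: feedback reduction of [(A1*A2)/(1-(A1*A2)*(A3*A4))], A5
So the answer for step 2 is series.

Answer: series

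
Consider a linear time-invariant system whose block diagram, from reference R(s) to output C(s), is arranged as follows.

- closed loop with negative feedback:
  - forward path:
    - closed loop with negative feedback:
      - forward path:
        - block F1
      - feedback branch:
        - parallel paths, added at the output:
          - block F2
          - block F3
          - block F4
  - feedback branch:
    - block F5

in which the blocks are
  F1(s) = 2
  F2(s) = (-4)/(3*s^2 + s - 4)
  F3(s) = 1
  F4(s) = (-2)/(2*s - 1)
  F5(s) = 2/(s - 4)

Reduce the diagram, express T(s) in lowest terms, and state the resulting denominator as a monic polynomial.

Reducing step by step:

(1) reduce the parallel group F2, F3, F4 gives (6*s^3 - 7*s^2 - 19*s + 16)/(6*s^3 - s^2 - 9*s + 4)
(2) apply the feedback formula to F1, (F2+F3+F4) gives (12*s^3 - 2*s^2 - 18*s + 8)/(18*s^3 - 15*s^2 - 47*s + 36)
(3) close the feedback loop around [F1/(1+F1*(F2+F3+F4))], F5 gives (12*s^4 - 50*s^3 - 10*s^2 + 80*s - 32)/(18*s^4 - 63*s^3 + 9*s^2 + 188*s - 128)
No further cancellation is possible in the step-3 result, so that is T(s). Its denominator becomes monic after dividing by the leading coefficient 18.

Answer: s^4 - 7*s^3/2 + s^2/2 + 94*s/9 - 64/9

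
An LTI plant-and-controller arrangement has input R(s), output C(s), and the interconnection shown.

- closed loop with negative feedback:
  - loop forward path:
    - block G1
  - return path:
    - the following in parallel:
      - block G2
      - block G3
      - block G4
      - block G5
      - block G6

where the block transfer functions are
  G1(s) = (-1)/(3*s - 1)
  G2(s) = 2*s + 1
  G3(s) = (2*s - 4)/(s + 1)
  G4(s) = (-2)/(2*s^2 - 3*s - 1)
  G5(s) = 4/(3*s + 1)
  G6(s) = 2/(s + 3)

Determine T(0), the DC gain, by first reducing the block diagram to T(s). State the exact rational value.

The answer is 3/14.

Reasoning:
Step 1 - parallel reduction of G2, G3, G4, G5, G6 -> (12*s^6 + 52*s^5 + 3*s^4 - 194*s^3 - 100*s^2 - 50*s - 11)/(6*s^5 + 17*s^4 - 16*s^3 - 46*s^2 - 22*s - 3)
Step 2 - feedback reduction of G1, (G2+G3+G4+G5+G6) -> (-6*s^5 - 17*s^4 + 16*s^3 + 46*s^2 + 22*s + 3)/(6*s^6 - 7*s^5 - 68*s^4 + 72*s^3 + 80*s^2 + 63*s + 14)
Evaluating the step-2 result (the overall T(s)) at s = 0 gives T(0) = 3/14.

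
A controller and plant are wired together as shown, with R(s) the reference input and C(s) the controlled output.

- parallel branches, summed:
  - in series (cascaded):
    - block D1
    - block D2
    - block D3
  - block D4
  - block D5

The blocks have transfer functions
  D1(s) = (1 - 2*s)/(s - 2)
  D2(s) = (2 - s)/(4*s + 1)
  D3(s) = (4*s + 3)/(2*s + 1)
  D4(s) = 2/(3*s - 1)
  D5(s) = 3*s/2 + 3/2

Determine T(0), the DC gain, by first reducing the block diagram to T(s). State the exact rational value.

(1) combine D1, D2, D3 in series = (8*s^2 + 2*s - 3)/(8*s^2 + 6*s + 1)
(2) add (D1*D2*D3), D4, D5 (parallel) = (72*s^4 + 150*s^3 + 49*s^2 - 10*s + 7)/(48*s^3 + 20*s^2 - 6*s - 2)
Evaluating the step-2 result (the overall T(s)) at s = 0 gives T(0) = 7/(-2) = -7/2.

Hence the answer: -7/2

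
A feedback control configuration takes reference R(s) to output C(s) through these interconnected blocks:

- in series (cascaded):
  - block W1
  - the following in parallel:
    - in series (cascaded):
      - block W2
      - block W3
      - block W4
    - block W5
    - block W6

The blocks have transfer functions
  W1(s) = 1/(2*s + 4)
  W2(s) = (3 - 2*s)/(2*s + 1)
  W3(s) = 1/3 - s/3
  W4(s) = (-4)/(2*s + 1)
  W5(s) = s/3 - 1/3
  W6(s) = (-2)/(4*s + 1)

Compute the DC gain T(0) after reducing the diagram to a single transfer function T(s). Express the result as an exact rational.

1. combine W2, W3, W4 in series = (-8*s^2 + 20*s - 12)/(12*s^2 + 12*s + 3)
2. combine (W2*W3*W4), W5, W6 in parallel = (16*s^4 - 28*s^3 + 36*s^2 - 59*s - 19)/(48*s^3 + 60*s^2 + 24*s + 3)
3. reduce the series chain W1, ((W2*W3*W4)+W5+W6) = (16*s^4 - 28*s^3 + 36*s^2 - 59*s - 19)/(96*s^4 + 312*s^3 + 288*s^2 + 102*s + 12)
The step-3 result is T(s). Setting s = 0: T(0) = -19/12.

Hence the answer: -19/12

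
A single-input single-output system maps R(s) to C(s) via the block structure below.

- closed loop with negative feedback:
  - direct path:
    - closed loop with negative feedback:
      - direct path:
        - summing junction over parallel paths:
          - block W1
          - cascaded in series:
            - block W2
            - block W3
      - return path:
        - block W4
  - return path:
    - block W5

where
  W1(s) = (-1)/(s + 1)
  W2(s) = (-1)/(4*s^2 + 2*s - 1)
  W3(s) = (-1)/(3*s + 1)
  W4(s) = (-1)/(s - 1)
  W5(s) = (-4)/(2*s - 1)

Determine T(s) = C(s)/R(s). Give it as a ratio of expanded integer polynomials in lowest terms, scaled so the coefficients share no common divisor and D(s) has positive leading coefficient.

[1] reduce the series chain W2, W3, giving 1/(12*s^3 + 10*s^2 - s - 1)
[2] add W1, (W2*W3) (parallel), giving (-12*s^3 - 10*s^2 + 2*s + 2)/(12*s^4 + 22*s^3 + 9*s^2 - 2*s - 1)
[3] apply the feedback formula to (W1+(W2*W3)), W4, giving (-12*s^4 + 2*s^3 + 12*s^2 - 2)/(12*s^5 + 10*s^4 - s^3 - s^2 - s - 1)
[4] collapse the loop ([(W1+(W2*W3))/(1+(W1+(W2*W3))*W4)] forward, W5 return), which is the overall transfer function T(s) = C(s)/R(s) in lowest terms

Hence the answer: (-24*s^5 + 16*s^4 + 22*s^3 - 12*s^2 - 4*s + 2)/(24*s^6 + 8*s^5 + 36*s^4 - 9*s^3 - 49*s^2 - s + 9)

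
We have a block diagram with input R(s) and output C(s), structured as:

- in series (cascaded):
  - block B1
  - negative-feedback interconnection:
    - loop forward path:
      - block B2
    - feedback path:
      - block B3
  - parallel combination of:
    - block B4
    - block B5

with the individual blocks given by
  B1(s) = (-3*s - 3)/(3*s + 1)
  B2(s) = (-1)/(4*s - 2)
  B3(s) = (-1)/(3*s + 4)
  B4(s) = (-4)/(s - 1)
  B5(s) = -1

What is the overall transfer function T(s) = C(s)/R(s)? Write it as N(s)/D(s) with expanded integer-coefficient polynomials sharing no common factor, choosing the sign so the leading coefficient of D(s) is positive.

(1) collapse the loop (B2 forward, B3 return), giving (-3*s - 4)/(12*s^2 + 10*s - 7)
(2) reduce the parallel group B4, B5, giving (-s - 3)/(s - 1)
(3) cascade B1, [B2/(1+B2*B3)], (B4+B5): this yields T(s), and no further normalization is needed

Final answer: (-9*s^3 - 48*s^2 - 75*s - 36)/(36*s^4 + 6*s^3 - 53*s^2 + 4*s + 7)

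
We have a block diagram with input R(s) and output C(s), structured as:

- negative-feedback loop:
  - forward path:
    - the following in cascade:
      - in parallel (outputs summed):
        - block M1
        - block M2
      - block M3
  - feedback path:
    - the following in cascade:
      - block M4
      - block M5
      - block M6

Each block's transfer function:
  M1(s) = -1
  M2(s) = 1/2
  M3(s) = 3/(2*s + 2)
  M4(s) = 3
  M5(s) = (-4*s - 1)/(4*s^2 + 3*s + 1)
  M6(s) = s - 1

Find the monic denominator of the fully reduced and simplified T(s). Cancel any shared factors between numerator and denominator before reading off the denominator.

Step 1: parallel reduction of M1, M2, giving (-1)/2
Step 2: multiply (M1+M2), M3 (series), giving (-3)/(4*s + 4)
Step 3: combine M4, M5, M6 in series, giving (-12*s^2 + 9*s + 3)/(4*s^2 + 3*s + 1)
Step 4: close the feedback loop around ((M1+M2)*M3), (M4*M5*M6), giving (-12*s^2 - 9*s - 3)/(16*s^3 + 64*s^2 - 11*s - 5)
That last expression is T(s), already simplified. Scaling its denominator by 1/16 (the reciprocal of the leading coefficient) yields the monic denominator.

Answer: s^3 + 4*s^2 - 11*s/16 - 5/16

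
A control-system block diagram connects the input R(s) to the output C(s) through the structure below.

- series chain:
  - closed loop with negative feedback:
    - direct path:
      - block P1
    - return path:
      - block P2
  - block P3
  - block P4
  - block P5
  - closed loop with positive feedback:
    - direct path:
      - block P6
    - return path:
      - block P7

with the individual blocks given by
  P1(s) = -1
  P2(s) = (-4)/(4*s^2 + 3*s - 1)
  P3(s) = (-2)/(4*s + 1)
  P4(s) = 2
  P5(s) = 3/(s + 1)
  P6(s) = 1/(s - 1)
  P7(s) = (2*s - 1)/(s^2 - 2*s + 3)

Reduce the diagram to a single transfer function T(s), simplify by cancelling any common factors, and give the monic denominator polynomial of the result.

Step 1. reduce the feedback loop with forward P1 and return P2 = (-4*s^2 - 3*s + 1)/(4*s^2 + 3*s + 3)
Step 2. feedback reduction of P6, P7 = (s^2 - 2*s + 3)/(s^3 - 3*s^2 + 3*s - 2)
Step 3. multiply [P1/(1+P1*P2)], P3, P4, P5, [P6/(1-P6*P7)] (series) = (48*s^3 - 108*s^2 + 168*s - 36)/(16*s^6 - 32*s^5 + 15*s^4 - 26*s^3 + 4*s^2 - 21*s - 6)
The result of step 3 is T(s) in lowest terms. Its denominator has leading coefficient 16; dividing the denominator through by 16 makes it monic.

Therefore the answer is s^6 - 2*s^5 + 15*s^4/16 - 13*s^3/8 + s^2/4 - 21*s/16 - 3/8.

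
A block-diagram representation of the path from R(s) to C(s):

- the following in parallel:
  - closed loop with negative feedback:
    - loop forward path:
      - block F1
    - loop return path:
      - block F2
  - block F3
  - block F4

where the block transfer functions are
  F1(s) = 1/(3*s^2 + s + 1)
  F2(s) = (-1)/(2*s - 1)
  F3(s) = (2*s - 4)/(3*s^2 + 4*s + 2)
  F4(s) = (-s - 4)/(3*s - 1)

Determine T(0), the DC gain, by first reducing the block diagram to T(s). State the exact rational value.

Step 1: reduce the feedback loop with forward F1 and return F2: (2*s - 1)/(6*s^3 - s^2 + s - 2)
Step 2: combine [F1/(1+F1*F2)], F3, F4 in parallel: (-18*s^6 - 57*s^5 - 167*s^4 + 13*s^3 - 13*s^2 + 54*s + 10)/(54*s^6 + 45*s^5 + 12*s^4 - 23*s^3 - 14*s^2 - 6*s + 4)
That last expression is T(s); at s = 0 only the constant terms survive, so T(0) = 10/4 = 5/2.

Final answer: 5/2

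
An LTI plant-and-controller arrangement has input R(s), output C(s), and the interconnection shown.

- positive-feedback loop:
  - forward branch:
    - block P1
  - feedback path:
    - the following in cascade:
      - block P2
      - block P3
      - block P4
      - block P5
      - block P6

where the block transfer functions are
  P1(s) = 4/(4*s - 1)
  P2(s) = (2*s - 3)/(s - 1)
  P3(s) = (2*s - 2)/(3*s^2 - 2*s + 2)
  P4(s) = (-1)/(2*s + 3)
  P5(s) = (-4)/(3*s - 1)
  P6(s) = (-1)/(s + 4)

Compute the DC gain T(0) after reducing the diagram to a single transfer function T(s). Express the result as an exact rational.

1. series reduction of P2, P3, P4, P5, P6 gives (24 - 16*s)/(18*s^5 + 81*s^4 + 25*s^3 - 24*s^2 + 74*s - 24)
2. reduce the feedback loop with forward P1 and return (P2*P3*P4*P5*P6) gives (72*s^5 + 324*s^4 + 100*s^3 - 96*s^2 + 296*s - 96)/(72*s^6 + 306*s^5 + 19*s^4 - 121*s^3 + 320*s^2 - 106*s - 72)
Evaluating the step-2 result (the overall T(s)) at s = 0 gives T(0) = -96/(-72) = 4/3.

Answer: 4/3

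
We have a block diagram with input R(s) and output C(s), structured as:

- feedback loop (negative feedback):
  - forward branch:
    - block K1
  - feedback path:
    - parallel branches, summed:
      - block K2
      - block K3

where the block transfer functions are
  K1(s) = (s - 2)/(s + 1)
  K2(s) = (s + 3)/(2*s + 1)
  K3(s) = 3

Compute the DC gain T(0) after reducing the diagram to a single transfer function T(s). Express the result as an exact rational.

[1] combine K2, K3 in parallel -> (7*s + 6)/(2*s + 1)
[2] feedback reduction of K1, (K2+K3) -> (2*s^2 - 3*s - 2)/(9*s^2 - 5*s - 11)
Step 2 gives the overall T(s). Then T(0) = -2/(-11) = 2/11.

Hence the answer: 2/11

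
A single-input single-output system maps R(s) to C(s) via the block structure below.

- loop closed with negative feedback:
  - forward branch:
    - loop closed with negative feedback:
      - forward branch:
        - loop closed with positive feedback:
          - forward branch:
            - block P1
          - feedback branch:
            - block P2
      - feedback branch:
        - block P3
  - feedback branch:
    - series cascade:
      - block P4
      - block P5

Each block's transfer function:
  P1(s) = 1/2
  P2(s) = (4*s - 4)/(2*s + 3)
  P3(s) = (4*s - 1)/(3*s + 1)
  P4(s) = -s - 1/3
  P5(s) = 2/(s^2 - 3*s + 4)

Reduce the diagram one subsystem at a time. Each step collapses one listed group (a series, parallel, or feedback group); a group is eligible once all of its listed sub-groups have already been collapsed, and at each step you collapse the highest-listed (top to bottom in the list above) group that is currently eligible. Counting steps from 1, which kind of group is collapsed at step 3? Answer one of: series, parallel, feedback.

Step 1 - reduce the feedback loop with forward P1 and return P2
Step 2 - apply the feedback formula to [P1/(1-P1*P2)], P3
Step 3 - cascade P4, P5
Step 4 - feedback reduction of [[P1/(1-P1*P2)]/(1+[P1/(1-P1*P2)]*P3)], (P4*P5)
Step 3: series.

Answer: series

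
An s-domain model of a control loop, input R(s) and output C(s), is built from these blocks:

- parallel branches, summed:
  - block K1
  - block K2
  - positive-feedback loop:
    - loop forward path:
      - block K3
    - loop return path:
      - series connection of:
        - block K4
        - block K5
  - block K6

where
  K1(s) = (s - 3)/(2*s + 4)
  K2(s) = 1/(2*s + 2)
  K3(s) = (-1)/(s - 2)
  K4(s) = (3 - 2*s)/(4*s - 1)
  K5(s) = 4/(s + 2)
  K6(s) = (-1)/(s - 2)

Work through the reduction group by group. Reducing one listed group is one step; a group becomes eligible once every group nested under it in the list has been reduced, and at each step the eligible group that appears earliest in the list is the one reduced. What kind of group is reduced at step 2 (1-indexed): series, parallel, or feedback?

Reducing step by step:

(1) combine K4, K5 in series
(2) close the feedback loop around K3, (K4*K5)
(3) reduce the parallel group K1, K2, [K3/(1-K3*(K4*K5))], K6
At step 2 the group reduced is feedback.

Answer: feedback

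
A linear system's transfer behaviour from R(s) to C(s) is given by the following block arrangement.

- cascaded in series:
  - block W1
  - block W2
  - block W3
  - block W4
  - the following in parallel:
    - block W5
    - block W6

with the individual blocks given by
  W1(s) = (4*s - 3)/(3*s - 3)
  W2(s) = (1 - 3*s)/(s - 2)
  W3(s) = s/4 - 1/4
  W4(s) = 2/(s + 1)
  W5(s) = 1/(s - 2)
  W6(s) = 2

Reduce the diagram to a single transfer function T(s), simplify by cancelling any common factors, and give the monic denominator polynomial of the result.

Answer: s^3 - 3*s^2 + 4

Working:
1. reduce the parallel group W5, W6, giving (2*s - 3)/(s - 2)
2. cascade W1, W2, W3, W4, (W5+W6), giving (-24*s^3 + 62*s^2 - 45*s + 9)/(6*s^3 - 18*s^2 + 24)
Step 2 gives the fully reduced T(s), with no common factor left to cancel. The denominator's leading coefficient is 6, so divide each of its coefficients by 6 to get the monic form.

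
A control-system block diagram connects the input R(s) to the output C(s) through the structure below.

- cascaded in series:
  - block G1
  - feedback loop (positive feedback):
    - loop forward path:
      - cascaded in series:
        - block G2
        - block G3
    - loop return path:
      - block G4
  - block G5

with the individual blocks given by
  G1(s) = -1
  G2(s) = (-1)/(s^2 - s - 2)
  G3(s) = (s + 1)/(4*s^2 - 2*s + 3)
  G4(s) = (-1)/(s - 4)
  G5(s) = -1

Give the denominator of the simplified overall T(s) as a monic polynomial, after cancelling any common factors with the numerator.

1. combine G2, G3 in series, giving (-1)/(4*s^3 - 10*s^2 + 7*s - 6)
2. feedback reduction of (G2*G3), G4, giving (4 - s)/(4*s^4 - 26*s^3 + 47*s^2 - 34*s + 23)
3. reduce the series chain G1, [(G2*G3)/(1-(G2*G3)*G4)], G5, giving (4 - s)/(4*s^4 - 26*s^3 + 47*s^2 - 34*s + 23)
Step 3 gives the fully reduced T(s), with no common factor left to cancel. The denominator's leading coefficient is 4, so divide each of its coefficients by 4 to get the monic form.

Hence the answer: s^4 - 13*s^3/2 + 47*s^2/4 - 17*s/2 + 23/4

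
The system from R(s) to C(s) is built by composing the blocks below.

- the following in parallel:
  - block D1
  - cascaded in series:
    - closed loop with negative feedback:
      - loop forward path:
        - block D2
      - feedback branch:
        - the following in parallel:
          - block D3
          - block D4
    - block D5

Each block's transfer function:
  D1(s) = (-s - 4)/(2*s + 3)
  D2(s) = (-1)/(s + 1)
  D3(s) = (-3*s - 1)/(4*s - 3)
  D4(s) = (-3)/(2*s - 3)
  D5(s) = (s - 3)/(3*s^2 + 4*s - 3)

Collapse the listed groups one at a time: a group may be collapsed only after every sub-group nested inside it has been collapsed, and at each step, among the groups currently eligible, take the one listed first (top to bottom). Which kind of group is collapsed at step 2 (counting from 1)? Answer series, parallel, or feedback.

Reducing step by step:

(1) add D3, D4 (parallel)
(2) apply the feedback formula to D2, (D3+D4)
(3) multiply [D2/(1+D2*(D3+D4))], D5 (series)
(4) add D1, ([D2/(1+D2*(D3+D4))]*D5) (parallel)
Step 2: feedback.

Answer: feedback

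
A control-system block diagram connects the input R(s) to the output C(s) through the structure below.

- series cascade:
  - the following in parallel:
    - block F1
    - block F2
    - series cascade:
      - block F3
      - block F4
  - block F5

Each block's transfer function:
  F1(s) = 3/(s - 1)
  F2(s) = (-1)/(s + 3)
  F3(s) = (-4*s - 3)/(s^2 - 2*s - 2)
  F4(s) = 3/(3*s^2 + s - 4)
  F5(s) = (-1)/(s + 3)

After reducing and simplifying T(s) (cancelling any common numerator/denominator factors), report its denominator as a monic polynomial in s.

(1) cascade F3, F4 gives (-12*s - 9)/(3*s^4 - 5*s^3 - 12*s^2 + 6*s + 8)
(2) combine F1, F2, (F3*F4) in parallel gives (6*s^4 + 26*s^3 - 60*s^2 - 201*s - 107)/(3*s^5 + 4*s^4 - 27*s^3 - 30*s^2 + 26*s + 24)
(3) cascade (F1+F2+(F3*F4)), F5 gives (-6*s^4 - 26*s^3 + 60*s^2 + 201*s + 107)/(3*s^6 + 13*s^5 - 15*s^4 - 111*s^3 - 64*s^2 + 102*s + 72)
No further cancellation is possible in the step-3 result, so that is T(s). Its denominator becomes monic after dividing by the leading coefficient 3.

Answer: s^6 + 13*s^5/3 - 5*s^4 - 37*s^3 - 64*s^2/3 + 34*s + 24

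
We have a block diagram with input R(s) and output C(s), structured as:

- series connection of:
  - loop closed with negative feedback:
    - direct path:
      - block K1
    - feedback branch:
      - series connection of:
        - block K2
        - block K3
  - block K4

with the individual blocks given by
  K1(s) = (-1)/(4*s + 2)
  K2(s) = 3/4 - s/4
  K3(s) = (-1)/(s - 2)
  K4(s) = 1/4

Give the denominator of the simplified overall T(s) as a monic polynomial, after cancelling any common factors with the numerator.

The answer is s^2 - 25*s/16 - 13/16.

Reasoning:
Step 1. combine K2, K3 in series gives (s - 3)/(4*s - 8)
Step 2. feedback reduction of K1, (K2*K3) gives (8 - 4*s)/(16*s^2 - 25*s - 13)
Step 3. multiply [K1/(1+K1*(K2*K3))], K4 (series) gives (2 - s)/(16*s^2 - 25*s - 13)
That last expression is T(s), already simplified. Scaling its denominator by 1/16 (the reciprocal of the leading coefficient) yields the monic denominator.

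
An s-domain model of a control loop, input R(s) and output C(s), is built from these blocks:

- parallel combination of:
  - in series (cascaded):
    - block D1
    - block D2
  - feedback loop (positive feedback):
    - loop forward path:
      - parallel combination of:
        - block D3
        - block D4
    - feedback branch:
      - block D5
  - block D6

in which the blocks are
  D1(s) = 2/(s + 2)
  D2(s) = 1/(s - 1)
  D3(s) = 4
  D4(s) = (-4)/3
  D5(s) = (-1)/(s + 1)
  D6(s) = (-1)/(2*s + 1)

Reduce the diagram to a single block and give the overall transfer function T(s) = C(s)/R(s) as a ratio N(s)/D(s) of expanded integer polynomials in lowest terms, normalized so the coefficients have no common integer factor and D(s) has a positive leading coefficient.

Reducing step by step:

Step 1 - multiply D1, D2 (series) gives 2/(s^2 + s - 2)
Step 2 - combine D3, D4 in parallel gives 8/3
Step 3 - close the feedback loop around (D3+D4), D5 gives (8*s + 8)/(3*s + 11)
Step 4 - reduce the parallel group (D1*D2), [(D3+D4)/(1-(D3+D4)*D5)], D6, giving the overall T(s)

Answer: (16*s^4 + 37*s^3 - 2*s^2 + 5*s + 28)/(6*s^4 + 31*s^3 + 24*s^2 - 39*s - 22)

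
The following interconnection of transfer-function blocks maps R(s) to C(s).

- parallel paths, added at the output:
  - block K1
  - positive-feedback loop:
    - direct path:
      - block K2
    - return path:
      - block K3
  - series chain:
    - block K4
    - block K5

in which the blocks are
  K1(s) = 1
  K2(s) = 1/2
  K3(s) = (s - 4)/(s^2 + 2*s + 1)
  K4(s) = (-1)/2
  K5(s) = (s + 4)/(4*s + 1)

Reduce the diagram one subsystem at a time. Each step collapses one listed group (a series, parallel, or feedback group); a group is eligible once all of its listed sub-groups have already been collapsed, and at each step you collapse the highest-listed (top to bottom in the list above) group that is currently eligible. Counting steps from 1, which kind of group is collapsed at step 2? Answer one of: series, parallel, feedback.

Answer: series

Working:
[1] collapse the loop (K2 forward, K3 return)
[2] multiply K4, K5 (series)
[3] reduce the parallel group K1, [K2/(1-K2*K3)], (K4*K5)
Step 2: series.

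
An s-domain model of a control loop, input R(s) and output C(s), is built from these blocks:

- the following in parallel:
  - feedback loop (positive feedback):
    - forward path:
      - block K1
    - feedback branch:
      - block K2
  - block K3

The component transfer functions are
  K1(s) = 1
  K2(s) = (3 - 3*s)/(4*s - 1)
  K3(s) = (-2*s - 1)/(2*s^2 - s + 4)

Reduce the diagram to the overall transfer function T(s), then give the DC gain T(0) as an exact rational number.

The answer is 0.

Reasoning:
Step 1 - feedback reduction of K1, K2; result (4*s - 1)/(7*s - 4)
Step 2 - add [K1/(1-K1*K2)], K3 (parallel); result (8*s^3 - 20*s^2 + 18*s)/(14*s^3 - 15*s^2 + 32*s - 16)
Evaluating the step-2 result (the overall T(s)) at s = 0 gives T(0) = 0/(-16) = 0.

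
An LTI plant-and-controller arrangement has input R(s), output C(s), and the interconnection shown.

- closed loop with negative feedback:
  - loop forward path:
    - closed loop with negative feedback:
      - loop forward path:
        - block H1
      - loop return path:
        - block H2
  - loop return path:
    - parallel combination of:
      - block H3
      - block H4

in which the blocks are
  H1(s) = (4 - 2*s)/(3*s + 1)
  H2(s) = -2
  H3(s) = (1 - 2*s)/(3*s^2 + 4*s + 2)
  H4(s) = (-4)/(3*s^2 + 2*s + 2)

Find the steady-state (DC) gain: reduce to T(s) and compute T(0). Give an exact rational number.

First reduce the diagram to T(s).

Step 1 - apply the feedback formula to H1, H2: (4 - 2*s)/(7*s - 7)
Step 2 - add H3, H4 (parallel): (-6*s^3 - 13*s^2 - 18*s - 6)/(9*s^4 + 18*s^3 + 20*s^2 + 12*s + 4)
Step 3 - feedback reduction of [H1/(1+H1*H2)], (H3+H4): (-18*s^5 + 32*s^3 + 56*s^2 + 40*s + 16)/(63*s^5 + 75*s^4 + 16*s^3 - 72*s^2 - 116*s - 52)
Evaluating the step-3 result (the overall T(s)) at s = 0 gives T(0) = 16/(-52) = -4/13.

Answer: -4/13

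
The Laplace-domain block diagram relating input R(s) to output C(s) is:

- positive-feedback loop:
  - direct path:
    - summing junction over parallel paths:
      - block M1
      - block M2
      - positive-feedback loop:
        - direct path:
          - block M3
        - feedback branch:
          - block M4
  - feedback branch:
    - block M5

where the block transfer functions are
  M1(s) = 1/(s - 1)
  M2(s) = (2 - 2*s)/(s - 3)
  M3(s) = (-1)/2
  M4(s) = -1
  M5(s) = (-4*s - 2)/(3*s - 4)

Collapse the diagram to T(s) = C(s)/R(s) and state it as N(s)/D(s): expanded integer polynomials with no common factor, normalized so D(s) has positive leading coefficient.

1. close the feedback loop around M3, M4 gives -1
2. parallel reduction of M1, M2, [M3/(1-M3*M4)] gives (-3*s^2 + 9*s - 8)/(s^2 - 4*s + 3)
3. collapse the loop ((M1+M2+[M3/(1-M3*M4)]) forward, M5 return), which is the overall transfer function T(s) = C(s)/R(s) in lowest terms

Therefore the answer is (9*s^3 - 39*s^2 + 60*s - 32)/(9*s^3 - 14*s^2 - 11*s + 28).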